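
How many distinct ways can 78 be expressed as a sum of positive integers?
12132164

p(n) counts ways to write n as a sum of positive integers (order ignored).
Euler's pentagonal recurrence: p(k) = p(k-1) + p(k-2) - p(k-5) - p(k-7) + p(k-12) + p(k-15) - ... (offsets j(3j∓1)/2, signs ++--, p(0)=1, p(<0)=0).
DP table for k = 0..77: p(0)=1, p(1)=1, p(2)=2, p(3)=3, p(4)=5, p(5)=7, p(6)=11, p(7)=15, p(8)=22, p(9)=30, p(10)=42, p(11)=56, p(12)=77, p(13)=101, p(14)=135, p(15)=176, p(16)=231, p(17)=297, p(18)=385, p(19)=490, p(20)=627, p(21)=792, p(22)=1002, p(23)=1255, p(24)=1575, p(25)=1958, p(26)=2436, p(27)=3010, p(28)=3718, p(29)=4565, p(30)=5604, p(31)=6842, p(32)=8349, p(33)=10143, p(34)=12310, p(35)=14883, p(36)=17977, p(37)=21637, p(38)=26015, p(39)=31185, p(40)=37338, p(41)=44583, p(42)=53174, p(43)=63261, p(44)=75175, p(45)=89134, p(46)=105558, p(47)=124754, p(48)=147273, p(49)=173525, p(50)=204226, p(51)=239943, p(52)=281589, p(53)=329931, p(54)=386155, p(55)=451276, p(56)=526823, p(57)=614154, p(58)=715220, p(59)=831820, p(60)=966467, p(61)=1121505, p(62)=1300156, p(63)=1505499, p(64)=1741630, p(65)=2012558, p(66)=2323520, p(67)=2679689, p(68)=3087735, p(69)=3554345, p(70)=4087968, p(71)=4697205, p(72)=5392783, p(73)=6185689, p(74)=7089500, p(75)=8118264, p(76)=9289091, p(77)=10619863.
Final step: p(78) = p(77) + p(76) - p(73) - p(71) + p(66) + p(63) - p(56) - p(52) + p(43) + p(38) - p(27) - p(21) + p(8) + p(1)
= 10619863 + 9289091 - 6185689 - 4697205 + 2323520 + 1505499 - 526823 - 281589 + 63261 + 26015 - 3010 - 792 + 22 + 1
= 12132164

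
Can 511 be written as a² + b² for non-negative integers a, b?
Not possible

Factorization: 511 = 7 × 73
By Fermat: n is sum of two squares iff every prime p ≡ 3 (mod 4) appears to even power.
Prime(s) ≡ 3 (mod 4) with odd exponent: [(7, 1)]
Therefore 511 cannot be expressed as a² + b².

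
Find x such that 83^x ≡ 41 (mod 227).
205

Baby-step giant-step with step n = ⌈√227⌉ = 16.
Baby steps 83^j mod 227 (j:value) for j=0..15: 0:1, 1:83, 2:79, 3:201, 4:112, 5:216, 6:222, 7:39, 8:59, 9:130, 10:121, 11:55, 12:25, 13:32, 14:159, 15:31.
Giant-step multiplier: 83^(-16) ≡ 83^(226-16) = 83^210 ≡ 3 (mod 227).
Giant steps γ_i = 41·3^i mod 227: γ_0=41, γ_1=123, γ_2=142, γ_3=199, γ_4=143, γ_5=202, γ_6=152, γ_7=2, γ_8=6, γ_9=18, γ_10=54, γ_11=162, γ_12=32 (in table at j=13).
x = i·n + j = 12·16 + 13 = 205.
Check: 83^205 ≡ 41 (mod 227).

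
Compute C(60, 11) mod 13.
0

Using Lucas' theorem:
Write n=60 and k=11 in base 13:
n in base 13: [4, 8]
k in base 13: [0, 11]
C(60,11) mod 13 = ∏ C(n_i, k_i) mod 13
Digit binomials (mod 13): C(4,0) = 1; C(8,11) = 0 (k_i > n_i)
Product: 1 × 0 = 0 ≡ 0 (mod 13)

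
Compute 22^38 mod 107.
69

Repeated squaring. Binary of 38 = 100110.
22^1 ≡ 22 (mod 107); 22^2 ≡ 56 (mod 107); 22^4 ≡ 33 (mod 107); 22^8 ≡ 19 (mod 107); 22^16 ≡ 40 (mod 107); 22^32 ≡ 102 (mod 107)
22^38 = 22^2 × 22^4 × 22^32 ≡ 69 (mod 107)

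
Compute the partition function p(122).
2291320912

p(n) counts ways to write n as a sum of positive integers (order ignored).
Euler's pentagonal recurrence: p(k) = p(k-1) + p(k-2) - p(k-5) - p(k-7) + p(k-12) + p(k-15) - ... (offsets j(3j∓1)/2, signs ++--, p(0)=1, p(<0)=0).
DP table for k = 0..121: p(0)=1, p(1)=1, p(2)=2, p(3)=3, p(4)=5, p(5)=7, p(6)=11, p(7)=15, p(8)=22, p(9)=30, p(10)=42, p(11)=56, p(12)=77, p(13)=101, p(14)=135, p(15)=176, p(16)=231, p(17)=297, p(18)=385, p(19)=490, p(20)=627, p(21)=792, p(22)=1002, p(23)=1255, p(24)=1575, p(25)=1958, p(26)=2436, p(27)=3010, p(28)=3718, p(29)=4565, p(30)=5604, p(31)=6842, p(32)=8349, p(33)=10143, p(34)=12310, p(35)=14883, p(36)=17977, p(37)=21637, p(38)=26015, p(39)=31185, p(40)=37338, p(41)=44583, p(42)=53174, p(43)=63261, p(44)=75175, p(45)=89134, p(46)=105558, p(47)=124754, p(48)=147273, p(49)=173525, p(50)=204226, p(51)=239943, p(52)=281589, p(53)=329931, p(54)=386155, p(55)=451276, p(56)=526823, p(57)=614154, p(58)=715220, p(59)=831820, p(60)=966467, p(61)=1121505, p(62)=1300156, p(63)=1505499, p(64)=1741630, p(65)=2012558, p(66)=2323520, p(67)=2679689, p(68)=3087735, p(69)=3554345, p(70)=4087968, p(71)=4697205, p(72)=5392783, p(73)=6185689, p(74)=7089500, p(75)=8118264, p(76)=9289091, p(77)=10619863, p(78)=12132164, p(79)=13848650, p(80)=15796476, p(81)=18004327, p(82)=20506255, p(83)=23338469, p(84)=26543660, p(85)=30167357, p(86)=34262962, p(87)=38887673, p(88)=44108109, p(89)=49995925, p(90)=56634173, p(91)=64112359, p(92)=72533807, p(93)=82010177, p(94)=92669720, p(95)=104651419, p(96)=118114304, p(97)=133230930, p(98)=150198136, p(99)=169229875, p(100)=190569292, p(101)=214481126, p(102)=241265379, p(103)=271248950, p(104)=304801365, p(105)=342325709, p(106)=384276336, p(107)=431149389, p(108)=483502844, p(109)=541946240, p(110)=607163746, p(111)=679903203, p(112)=761002156, p(113)=851376628, p(114)=952050665, p(115)=1064144451, p(116)=1188908248, p(117)=1327710076, p(118)=1482074143, p(119)=1653668665, p(120)=1844349560, p(121)=2056148051.
Final step: p(122) = p(121) + p(120) - p(117) - p(115) + p(110) + p(107) - p(100) - p(96) + p(87) + p(82) - p(71) - p(65) + p(52) + p(45) - p(30) - p(22) + p(5)
= 2056148051 + 1844349560 - 1327710076 - 1064144451 + 607163746 + 431149389 - 190569292 - 118114304 + 38887673 + 20506255 - 4697205 - 2012558 + 281589 + 89134 - 5604 - 1002 + 7
= 2291320912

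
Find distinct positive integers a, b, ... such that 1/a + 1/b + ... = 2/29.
1/15 + 1/435

Greedy algorithm:
2/29: ceiling(29/2) = 15, use 1/15
1/435: ceiling(435/1) = 435, use 1/435
Result: 2/29 = 1/15 + 1/435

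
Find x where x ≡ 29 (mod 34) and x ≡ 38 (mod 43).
1457

Using Chinese Remainder Theorem:
M = 34 × 43 = 1462
M1 = 43, M2 = 34
y1 = 43^(-1) mod 34 = 19
y2 = 34^(-1) mod 43 = 19
x = (29×43×19 + 38×34×19) mod 1462 = 1457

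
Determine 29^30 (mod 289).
66

Repeated squaring. Binary of 30 = 11110.
29^1 ≡ 29 (mod 289); 29^2 ≡ 263 (mod 289); 29^4 ≡ 98 (mod 289); 29^8 ≡ 67 (mod 289); 29^16 ≡ 154 (mod 289)
29^30 = 29^2 × 29^4 × 29^8 × 29^16 ≡ 66 (mod 289)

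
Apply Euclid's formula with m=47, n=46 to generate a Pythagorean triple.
(93, 4324, 4325)

Euclid's formula: a = m² - n², b = 2mn, c = m² + n²
m = 47, n = 46
a = 47² - 46² = 2209 - 2116 = 93
b = 2 × 47 × 46 = 4324
c = 47² + 46² = 2209 + 2116 = 4325
Verification: 93² + 4324² = 8649 + 18696976 = 18705625 = 4325² ✓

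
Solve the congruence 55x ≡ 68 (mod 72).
x ≡ 68 (mod 72)

gcd(55, 72) = 1, which divides 68, so solutions exist.
Find 55^(-1) mod 72 by the extended Euclidean algorithm:
72 = 1 × 55 + 17  ⟹  17 = (1)·72 + (-1)·55
55 = 3 × 17 + 4  ⟹  4 = (-3)·72 + (4)·55
17 = 4 × 4 + 1  ⟹  1 = (13)·72 + (-17)·55
So (-17)·55 ≡ 1 (mod 72), i.e. 55^(-1) ≡ -17 ≡ 55 (mod 72).
x ≡ 55 × 68 = 3740 ≡ 68 (mod 72).
Check: 55 × 68 = 3740 ≡ 68 (mod 72).
Unique solution: x ≡ 68 (mod 72)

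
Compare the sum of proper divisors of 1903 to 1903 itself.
deficient

Proper divisors of 1903: sum = 1 + 11 + 173 = 185
Since 185 < 1903, 1903 is deficient.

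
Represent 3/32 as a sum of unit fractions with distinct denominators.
1/11 + 1/352

Greedy algorithm:
3/32: ceiling(32/3) = 11, use 1/11
1/352: ceiling(352/1) = 352, use 1/352
Result: 3/32 = 1/11 + 1/352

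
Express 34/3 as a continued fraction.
[11; 3]

Euclidean algorithm steps:
34 = 11 × 3 + 1
3 = 3 × 1 + 0
Continued fraction: [11; 3]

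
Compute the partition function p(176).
476715857290

p(n) counts ways to write n as a sum of positive integers (order ignored).
Euler's pentagonal recurrence: p(k) = p(k-1) + p(k-2) - p(k-5) - p(k-7) + p(k-12) + p(k-15) - ... (offsets j(3j∓1)/2, signs ++--, p(0)=1, p(<0)=0).
DP table for k = 0..175: p(0)=1, p(1)=1, p(2)=2, p(3)=3, p(4)=5, p(5)=7, p(6)=11, p(7)=15, p(8)=22, p(9)=30, p(10)=42, p(11)=56, p(12)=77, p(13)=101, p(14)=135, p(15)=176, p(16)=231, p(17)=297, p(18)=385, p(19)=490, p(20)=627, p(21)=792, p(22)=1002, p(23)=1255, p(24)=1575, p(25)=1958, p(26)=2436, p(27)=3010, p(28)=3718, p(29)=4565, p(30)=5604, p(31)=6842, p(32)=8349, p(33)=10143, p(34)=12310, p(35)=14883, p(36)=17977, p(37)=21637, p(38)=26015, p(39)=31185, p(40)=37338, p(41)=44583, p(42)=53174, p(43)=63261, p(44)=75175, p(45)=89134, p(46)=105558, p(47)=124754, p(48)=147273, p(49)=173525, p(50)=204226, p(51)=239943, p(52)=281589, p(53)=329931, p(54)=386155, p(55)=451276, p(56)=526823, p(57)=614154, p(58)=715220, p(59)=831820, p(60)=966467, p(61)=1121505, p(62)=1300156, p(63)=1505499, p(64)=1741630, p(65)=2012558, p(66)=2323520, p(67)=2679689, p(68)=3087735, p(69)=3554345, p(70)=4087968, p(71)=4697205, p(72)=5392783, p(73)=6185689, p(74)=7089500, p(75)=8118264, p(76)=9289091, p(77)=10619863, p(78)=12132164, p(79)=13848650, p(80)=15796476, p(81)=18004327, p(82)=20506255, p(83)=23338469, p(84)=26543660, p(85)=30167357, p(86)=34262962, p(87)=38887673, p(88)=44108109, p(89)=49995925, p(90)=56634173, p(91)=64112359, p(92)=72533807, p(93)=82010177, p(94)=92669720, p(95)=104651419, p(96)=118114304, p(97)=133230930, p(98)=150198136, p(99)=169229875, p(100)=190569292, p(101)=214481126, p(102)=241265379, p(103)=271248950, p(104)=304801365, p(105)=342325709, p(106)=384276336, p(107)=431149389, p(108)=483502844, p(109)=541946240, p(110)=607163746, p(111)=679903203, p(112)=761002156, p(113)=851376628, p(114)=952050665, p(115)=1064144451, p(116)=1188908248, p(117)=1327710076, p(118)=1482074143, p(119)=1653668665, p(120)=1844349560, p(121)=2056148051, p(122)=2291320912, p(123)=2552338241, p(124)=2841940500, p(125)=3163127352, p(126)=3519222692, p(127)=3913864295, p(128)=4351078600, p(129)=4835271870, p(130)=5371315400, p(131)=5964539504, p(132)=6620830889, p(133)=7346629512, p(134)=8149040695, p(135)=9035836076, p(136)=10015581680, p(137)=11097645016, p(138)=12292341831, p(139)=13610949895, p(140)=15065878135, p(141)=16670689208, p(142)=18440293320, p(143)=20390982757, p(144)=22540654445, p(145)=24908858009, p(146)=27517052599, p(147)=30388671978, p(148)=33549419497, p(149)=37027355200, p(150)=40853235313, p(151)=45060624582, p(152)=49686288421, p(153)=54770336324, p(154)=60356673280, p(155)=66493182097, p(156)=73232243759, p(157)=80630964769, p(158)=88751778802, p(159)=97662728555, p(160)=107438159466, p(161)=118159068427, p(162)=129913904637, p(163)=142798995930, p(164)=156919475295, p(165)=172389800255, p(166)=189334822579, p(167)=207890420102, p(168)=228204732751, p(169)=250438925115, p(170)=274768617130, p(171)=301384802048, p(172)=330495499613, p(173)=362326859895, p(174)=397125074750, p(175)=435157697830.
Final step: p(176) = p(175) + p(174) - p(171) - p(169) + p(164) + p(161) - p(154) - p(150) + p(141) + p(136) - p(125) - p(119) + p(106) + p(99) - p(84) - p(76) + p(59) + p(50) - p(31) - p(21) + p(0)
= 435157697830 + 397125074750 - 301384802048 - 250438925115 + 156919475295 + 118159068427 - 60356673280 - 40853235313 + 16670689208 + 10015581680 - 3163127352 - 1653668665 + 384276336 + 169229875 - 26543660 - 9289091 + 831820 + 204226 - 6842 - 792 + 1
= 476715857290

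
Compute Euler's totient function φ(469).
396

469 = 7 × 67
φ(n) = n × ∏(1 - 1/p) for each prime p dividing n
φ(469) = 469 × (1 - 1/7) × (1 - 1/67) = 396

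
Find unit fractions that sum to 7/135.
1/20 + 1/540

Greedy algorithm:
7/135: ceiling(135/7) = 20, use 1/20
1/540: ceiling(540/1) = 540, use 1/540
Result: 7/135 = 1/20 + 1/540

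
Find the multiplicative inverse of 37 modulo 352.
333

gcd(37, 352) = 1, so the inverse exists.
Extended Euclidean algorithm on (352, 37):
352 = 9 × 37 + 19  ⟹  19 = (1)·352 + (-9)·37
37 = 1 × 19 + 18  ⟹  18 = (-1)·352 + (10)·37
19 = 1 × 18 + 1  ⟹  1 = (2)·352 + (-19)·37
So (-19)·37 ≡ 1 (mod 352), i.e. 37^(-1) ≡ -19 ≡ 333 (mod 352).
Check: 37 × 333 = 12321 ≡ 1 (mod 352)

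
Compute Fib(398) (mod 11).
10

Matrix identity: Q^n = [[F_(n+1), F_n], [F_n, F_(n-1)]] with Q = [[1,1],[1,0]].
n = 398 = 110001110₂. Square-and-multiply, entries mod 11:
Q^1 = [[1,1],[1,0]]
Q^3 = (Q^1)²·Q = [[3,2],[2,1]]
Q^6 = (Q^3)² = [[2,8],[8,5]]
Q^12 = (Q^6)² = [[2,1],[1,1]]
Q^24 = (Q^12)² = [[5,3],[3,2]]
Q^49 = (Q^24)²·Q = [[0,1],[1,10]]
Q^99 = (Q^49)²·Q = [[0,1],[1,10]]
Q^199 = (Q^99)²·Q = [[0,1],[1,10]]
Q^398 = (Q^199)² = [[1,10],[10,2]]
F_398 mod 11 = Q^398[0][1] = 10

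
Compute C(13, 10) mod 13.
0

Using Lucas' theorem:
Write n=13 and k=10 in base 13:
n in base 13: [1, 0]
k in base 13: [0, 10]
C(13,10) mod 13 = ∏ C(n_i, k_i) mod 13
Digit binomials (mod 13): C(1,0) = 1; C(0,10) = 0 (k_i > n_i)
Product: 1 × 0 = 0 ≡ 0 (mod 13)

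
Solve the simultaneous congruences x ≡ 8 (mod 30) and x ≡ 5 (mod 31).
98

Using Chinese Remainder Theorem:
M = 30 × 31 = 930
M1 = 31, M2 = 30
y1 = 31^(-1) mod 30 = 1
y2 = 30^(-1) mod 31 = 30
x = (8×31×1 + 5×30×30) mod 930 = 98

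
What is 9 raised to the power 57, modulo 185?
174

Repeated squaring. Binary of 57 = 111001.
9^1 ≡ 9 (mod 185); 9^2 ≡ 81 (mod 185); 9^4 ≡ 86 (mod 185); 9^8 ≡ 181 (mod 185); 9^16 ≡ 16 (mod 185); 9^32 ≡ 71 (mod 185)
9^57 = 9^1 × 9^8 × 9^16 × 9^32 ≡ 174 (mod 185)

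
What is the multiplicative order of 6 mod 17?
16

17 is prime, so ord(6) divides φ(17) = 16.
Divisors of 16: 1, 2, 4, 8, 16.
Repeated squaring: 6^1 ≡ 6, 6^2 ≡ 2, 6^4 ≡ 4, 6^8 ≡ 16, 6^16 ≡ 1 (mod 17).
Test 6^d mod 17 for each divisor d in increasing order:
6^1 ≡ 6
6^2 ≡ 2
6^4 ≡ 4
6^8 ≡ 16
6^16 ≡ 1  ← first divisor giving 1
The order is 16.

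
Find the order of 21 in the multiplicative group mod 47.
23

47 is prime, so ord(21) divides φ(47) = 46.
Divisors of 46: 1, 2, 23, 46.
Repeated squaring: 21^1 ≡ 21, 21^2 ≡ 18, 21^4 ≡ 42, 21^8 ≡ 25, 21^16 ≡ 14, 21^32 ≡ 8 (mod 47).
Test 21^d mod 47 for each divisor d in increasing order:
21^1 ≡ 21
21^2 ≡ 18
21^23 = 21^16·21^4·21^2·21^1 ≡ 1  ← first divisor giving 1
The order is 23.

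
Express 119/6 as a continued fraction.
[19; 1, 5]

Euclidean algorithm steps:
119 = 19 × 6 + 5
6 = 1 × 5 + 1
5 = 5 × 1 + 0
Continued fraction: [19; 1, 5]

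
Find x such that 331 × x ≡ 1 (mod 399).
88

gcd(331, 399) = 1, so the inverse exists.
Extended Euclidean algorithm on (399, 331):
399 = 1 × 331 + 68  ⟹  68 = (1)·399 + (-1)·331
331 = 4 × 68 + 59  ⟹  59 = (-4)·399 + (5)·331
68 = 1 × 59 + 9  ⟹  9 = (5)·399 + (-6)·331
59 = 6 × 9 + 5  ⟹  5 = (-34)·399 + (41)·331
9 = 1 × 5 + 4  ⟹  4 = (39)·399 + (-47)·331
5 = 1 × 4 + 1  ⟹  1 = (-73)·399 + (88)·331
So (88)·331 ≡ 1 (mod 399), i.e. 331^(-1) ≡ 88 (mod 399).
Check: 331 × 88 = 29128 ≡ 1 (mod 399)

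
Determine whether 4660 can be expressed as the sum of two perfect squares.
6² + 68² (a=6, b=68)

Factorization: 4660 = 2^2 × 5 × 233
By Fermat: n is sum of two squares iff every prime p ≡ 3 (mod 4) appears to even power.
All primes ≡ 3 (mod 4) appear to even power.
Search a = 0, 1, 2, … for 4660 - a² a perfect square: first hit at a = 6: 4660 - 36 = 4624 = 68².
4660 = 6² + 68² = 36 + 4624 ✓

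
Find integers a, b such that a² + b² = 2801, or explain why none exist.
20² + 49² (a=20, b=49)

Factorization: 2801 = 2801
By Fermat: n is sum of two squares iff every prime p ≡ 3 (mod 4) appears to even power.
All primes ≡ 3 (mod 4) appear to even power.
Search a = 0, 1, 2, … for 2801 - a² a perfect square: first hit at a = 20: 2801 - 400 = 2401 = 49².
2801 = 20² + 49² = 400 + 2401 ✓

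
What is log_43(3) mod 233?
65

Baby-step giant-step with step n = ⌈√233⌉ = 16.
Baby steps 43^j mod 233 (j:value) for j=0..15: 0:1, 1:43, 2:218, 3:54, 4:225, 5:122, 6:120, 7:34, 8:64, 9:189, 10:205, 11:194, 12:187, 13:119, 14:224, 15:79.
Giant-step multiplier: 43^(-16) ≡ 43^(232-16) = 43^216 ≡ 126 (mod 233).
Giant steps γ_i = 3·126^i mod 233: γ_0=3, γ_1=145, γ_2=96, γ_3=213, γ_4=43 (in table at j=1).
x = i·n + j = 4·16 + 1 = 65.
Check: 43^65 ≡ 3 (mod 233).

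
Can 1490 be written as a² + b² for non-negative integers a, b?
11² + 37² (a=11, b=37)

Factorization: 1490 = 2 × 5 × 149
By Fermat: n is sum of two squares iff every prime p ≡ 3 (mod 4) appears to even power.
All primes ≡ 3 (mod 4) appear to even power.
Search a = 0, 1, 2, … for 1490 - a² a perfect square: first hit at a = 11: 1490 - 121 = 1369 = 37².
1490 = 11² + 37² = 121 + 1369 ✓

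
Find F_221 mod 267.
179

Matrix identity: Q^n = [[F_(n+1), F_n], [F_n, F_(n-1)]] with Q = [[1,1],[1,0]].
n = 221 = 11011101₂. Square-and-multiply, entries mod 267:
Q^1 = [[1,1],[1,0]]
Q^3 = (Q^1)²·Q = [[3,2],[2,1]]
Q^6 = (Q^3)² = [[13,8],[8,5]]
Q^13 = (Q^6)²·Q = [[110,233],[233,144]]
Q^27 = (Q^13)²·Q = [[81,173],[173,175]]
Q^55 = (Q^27)²·Q = [[144,178],[178,233]]
Q^110 = (Q^55)² = [[88,89],[89,266]]
Q^221 = (Q^110)²·Q = [[179,179],[179,0]]
F_221 mod 267 = Q^221[0][1] = 179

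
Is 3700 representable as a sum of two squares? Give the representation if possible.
10² + 60² (a=10, b=60)

Factorization: 3700 = 2^2 × 5^2 × 37
By Fermat: n is sum of two squares iff every prime p ≡ 3 (mod 4) appears to even power.
All primes ≡ 3 (mod 4) appear to even power.
Search a = 0, 1, 2, … for 3700 - a² a perfect square: first hit at a = 10: 3700 - 100 = 3600 = 60².
3700 = 10² + 60² = 100 + 3600 ✓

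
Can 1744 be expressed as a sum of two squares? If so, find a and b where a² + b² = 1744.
12² + 40² (a=12, b=40)

Factorization: 1744 = 2^4 × 109
By Fermat: n is sum of two squares iff every prime p ≡ 3 (mod 4) appears to even power.
All primes ≡ 3 (mod 4) appear to even power.
Search a = 0, 1, 2, … for 1744 - a² a perfect square: first hit at a = 12: 1744 - 144 = 1600 = 40².
1744 = 12² + 40² = 144 + 1600 ✓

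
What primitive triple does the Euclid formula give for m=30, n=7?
(851, 420, 949)

Euclid's formula: a = m² - n², b = 2mn, c = m² + n²
m = 30, n = 7
a = 30² - 7² = 900 - 49 = 851
b = 2 × 30 × 7 = 420
c = 30² + 7² = 900 + 49 = 949
Verification: 851² + 420² = 724201 + 176400 = 900601 = 949² ✓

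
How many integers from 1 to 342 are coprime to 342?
108

342 = 2 × 3^2 × 19
φ(n) = n × ∏(1 - 1/p) for each prime p dividing n
φ(342) = 342 × (1 - 1/2) × (1 - 1/3) × (1 - 1/19) = 108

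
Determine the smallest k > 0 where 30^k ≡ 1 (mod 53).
4

53 is prime, so ord(30) divides φ(53) = 52.
Divisors of 52: 1, 2, 4, 13, 26, 52.
Repeated squaring: 30^1 ≡ 30, 30^2 ≡ 52, 30^4 ≡ 1, 30^8 ≡ 1, 30^16 ≡ 1, 30^32 ≡ 1 (mod 53).
Test 30^d mod 53 for each divisor d in increasing order:
30^1 ≡ 30
30^2 ≡ 52
30^4 ≡ 1  ← first divisor giving 1
The order is 4.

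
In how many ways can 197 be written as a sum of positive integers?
3068829878530

p(n) counts ways to write n as a sum of positive integers (order ignored).
Euler's pentagonal recurrence: p(k) = p(k-1) + p(k-2) - p(k-5) - p(k-7) + p(k-12) + p(k-15) - ... (offsets j(3j∓1)/2, signs ++--, p(0)=1, p(<0)=0).
DP table for k = 0..196: p(0)=1, p(1)=1, p(2)=2, p(3)=3, p(4)=5, p(5)=7, p(6)=11, p(7)=15, p(8)=22, p(9)=30, p(10)=42, p(11)=56, p(12)=77, p(13)=101, p(14)=135, p(15)=176, p(16)=231, p(17)=297, p(18)=385, p(19)=490, p(20)=627, p(21)=792, p(22)=1002, p(23)=1255, p(24)=1575, p(25)=1958, p(26)=2436, p(27)=3010, p(28)=3718, p(29)=4565, p(30)=5604, p(31)=6842, p(32)=8349, p(33)=10143, p(34)=12310, p(35)=14883, p(36)=17977, p(37)=21637, p(38)=26015, p(39)=31185, p(40)=37338, p(41)=44583, p(42)=53174, p(43)=63261, p(44)=75175, p(45)=89134, p(46)=105558, p(47)=124754, p(48)=147273, p(49)=173525, p(50)=204226, p(51)=239943, p(52)=281589, p(53)=329931, p(54)=386155, p(55)=451276, p(56)=526823, p(57)=614154, p(58)=715220, p(59)=831820, p(60)=966467, p(61)=1121505, p(62)=1300156, p(63)=1505499, p(64)=1741630, p(65)=2012558, p(66)=2323520, p(67)=2679689, p(68)=3087735, p(69)=3554345, p(70)=4087968, p(71)=4697205, p(72)=5392783, p(73)=6185689, p(74)=7089500, p(75)=8118264, p(76)=9289091, p(77)=10619863, p(78)=12132164, p(79)=13848650, p(80)=15796476, p(81)=18004327, p(82)=20506255, p(83)=23338469, p(84)=26543660, p(85)=30167357, p(86)=34262962, p(87)=38887673, p(88)=44108109, p(89)=49995925, p(90)=56634173, p(91)=64112359, p(92)=72533807, p(93)=82010177, p(94)=92669720, p(95)=104651419, p(96)=118114304, p(97)=133230930, p(98)=150198136, p(99)=169229875, p(100)=190569292, p(101)=214481126, p(102)=241265379, p(103)=271248950, p(104)=304801365, p(105)=342325709, p(106)=384276336, p(107)=431149389, p(108)=483502844, p(109)=541946240, p(110)=607163746, p(111)=679903203, p(112)=761002156, p(113)=851376628, p(114)=952050665, p(115)=1064144451, p(116)=1188908248, p(117)=1327710076, p(118)=1482074143, p(119)=1653668665, p(120)=1844349560, p(121)=2056148051, p(122)=2291320912, p(123)=2552338241, p(124)=2841940500, p(125)=3163127352, p(126)=3519222692, p(127)=3913864295, p(128)=4351078600, p(129)=4835271870, p(130)=5371315400, p(131)=5964539504, p(132)=6620830889, p(133)=7346629512, p(134)=8149040695, p(135)=9035836076, p(136)=10015581680, p(137)=11097645016, p(138)=12292341831, p(139)=13610949895, p(140)=15065878135, p(141)=16670689208, p(142)=18440293320, p(143)=20390982757, p(144)=22540654445, p(145)=24908858009, p(146)=27517052599, p(147)=30388671978, p(148)=33549419497, p(149)=37027355200, p(150)=40853235313, p(151)=45060624582, p(152)=49686288421, p(153)=54770336324, p(154)=60356673280, p(155)=66493182097, p(156)=73232243759, p(157)=80630964769, p(158)=88751778802, p(159)=97662728555, p(160)=107438159466, p(161)=118159068427, p(162)=129913904637, p(163)=142798995930, p(164)=156919475295, p(165)=172389800255, p(166)=189334822579, p(167)=207890420102, p(168)=228204732751, p(169)=250438925115, p(170)=274768617130, p(171)=301384802048, p(172)=330495499613, p(173)=362326859895, p(174)=397125074750, p(175)=435157697830, p(176)=476715857290, p(177)=522115831195, p(178)=571701605655, p(179)=625846753120, p(180)=684957390936, p(181)=749474411781, p(182)=819876908323, p(183)=896684817527, p(184)=980462880430, p(185)=1071823774337, p(186)=1171432692373, p(187)=1280011042268, p(188)=1398341745571, p(189)=1527273599625, p(190)=1667727404093, p(191)=1820701100652, p(192)=1987276856363, p(193)=2168627105469, p(194)=2366022741845, p(195)=2580840212973, p(196)=2814570987591.
Final step: p(197) = p(196) + p(195) - p(192) - p(190) + p(185) + p(182) - p(175) - p(171) + p(162) + p(157) - p(146) - p(140) + p(127) + p(120) - p(105) - p(97) + p(80) + p(71) - p(52) - p(42) + p(21) + p(10)
= 2814570987591 + 2580840212973 - 1987276856363 - 1667727404093 + 1071823774337 + 819876908323 - 435157697830 - 301384802048 + 129913904637 + 80630964769 - 27517052599 - 15065878135 + 3913864295 + 1844349560 - 342325709 - 133230930 + 15796476 + 4697205 - 281589 - 53174 + 792 + 42
= 3068829878530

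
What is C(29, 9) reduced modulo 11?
0

Using Lucas' theorem:
Write n=29 and k=9 in base 11:
n in base 11: [2, 7]
k in base 11: [0, 9]
C(29,9) mod 11 = ∏ C(n_i, k_i) mod 11
Digit binomials (mod 11): C(2,0) = 1; C(7,9) = 0 (k_i > n_i)
Product: 1 × 0 = 0 ≡ 0 (mod 11)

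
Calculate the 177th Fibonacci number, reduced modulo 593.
163

Matrix identity: Q^n = [[F_(n+1), F_n], [F_n, F_(n-1)]] with Q = [[1,1],[1,0]].
n = 177 = 10110001₂. Square-and-multiply, entries mod 593:
Q^1 = [[1,1],[1,0]]
Q^2 = (Q^1)² = [[2,1],[1,1]]
Q^5 = (Q^2)²·Q = [[8,5],[5,3]]
Q^11 = (Q^5)²·Q = [[144,89],[89,55]]
Q^22 = (Q^11)² = [[193,514],[514,272]]
Q^44 = (Q^22)² = [[201,31],[31,170]]
Q^88 = (Q^44)² = [[445,234],[234,211]]
Q^177 = (Q^88)²·Q = [[80,163],[163,510]]
F_177 mod 593 = Q^177[0][1] = 163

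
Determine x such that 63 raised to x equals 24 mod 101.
76

Baby-step giant-step with step n = ⌈√101⌉ = 11.
Baby steps 63^j mod 101 (j:value) for j=0..10: 0:1, 1:63, 2:30, 3:72, 4:92, 5:39, 6:33, 7:59, 8:81, 9:53, 10:6.
Giant-step multiplier: 63^(-11) ≡ 63^(100-11) = 63^89 ≡ 66 (mod 101).
Giant steps γ_i = 24·66^i mod 101: γ_0=24, γ_1=69, γ_2=9, γ_3=89, γ_4=16, γ_5=46, γ_6=6 (in table at j=10).
x = i·n + j = 6·11 + 10 = 76.
Check: 63^76 ≡ 24 (mod 101).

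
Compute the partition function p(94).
92669720

p(n) counts ways to write n as a sum of positive integers (order ignored).
Euler's pentagonal recurrence: p(k) = p(k-1) + p(k-2) - p(k-5) - p(k-7) + p(k-12) + p(k-15) - ... (offsets j(3j∓1)/2, signs ++--, p(0)=1, p(<0)=0).
DP table for k = 0..93: p(0)=1, p(1)=1, p(2)=2, p(3)=3, p(4)=5, p(5)=7, p(6)=11, p(7)=15, p(8)=22, p(9)=30, p(10)=42, p(11)=56, p(12)=77, p(13)=101, p(14)=135, p(15)=176, p(16)=231, p(17)=297, p(18)=385, p(19)=490, p(20)=627, p(21)=792, p(22)=1002, p(23)=1255, p(24)=1575, p(25)=1958, p(26)=2436, p(27)=3010, p(28)=3718, p(29)=4565, p(30)=5604, p(31)=6842, p(32)=8349, p(33)=10143, p(34)=12310, p(35)=14883, p(36)=17977, p(37)=21637, p(38)=26015, p(39)=31185, p(40)=37338, p(41)=44583, p(42)=53174, p(43)=63261, p(44)=75175, p(45)=89134, p(46)=105558, p(47)=124754, p(48)=147273, p(49)=173525, p(50)=204226, p(51)=239943, p(52)=281589, p(53)=329931, p(54)=386155, p(55)=451276, p(56)=526823, p(57)=614154, p(58)=715220, p(59)=831820, p(60)=966467, p(61)=1121505, p(62)=1300156, p(63)=1505499, p(64)=1741630, p(65)=2012558, p(66)=2323520, p(67)=2679689, p(68)=3087735, p(69)=3554345, p(70)=4087968, p(71)=4697205, p(72)=5392783, p(73)=6185689, p(74)=7089500, p(75)=8118264, p(76)=9289091, p(77)=10619863, p(78)=12132164, p(79)=13848650, p(80)=15796476, p(81)=18004327, p(82)=20506255, p(83)=23338469, p(84)=26543660, p(85)=30167357, p(86)=34262962, p(87)=38887673, p(88)=44108109, p(89)=49995925, p(90)=56634173, p(91)=64112359, p(92)=72533807, p(93)=82010177.
Final step: p(94) = p(93) + p(92) - p(89) - p(87) + p(82) + p(79) - p(72) - p(68) + p(59) + p(54) - p(43) - p(37) + p(24) + p(17) - p(2)
= 82010177 + 72533807 - 49995925 - 38887673 + 20506255 + 13848650 - 5392783 - 3087735 + 831820 + 386155 - 63261 - 21637 + 1575 + 297 - 2
= 92669720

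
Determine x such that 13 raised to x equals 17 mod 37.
17

Baby-step giant-step with step n = ⌈√37⌉ = 7.
Baby steps 13^j mod 37 (j:value) for j=0..6: 0:1, 1:13, 2:21, 3:14, 4:34, 5:35, 6:11.
Giant-step multiplier: 13^(-7) ≡ 13^(36-7) = 13^29 ≡ 22 (mod 37).
Giant steps γ_i = 17·22^i mod 37: γ_0=17, γ_1=4, γ_2=14 (in table at j=3).
x = i·n + j = 2·7 + 3 = 17.
Check: 13^17 ≡ 17 (mod 37).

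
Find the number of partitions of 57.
614154

p(n) counts ways to write n as a sum of positive integers (order ignored).
Euler's pentagonal recurrence: p(k) = p(k-1) + p(k-2) - p(k-5) - p(k-7) + p(k-12) + p(k-15) - ... (offsets j(3j∓1)/2, signs ++--, p(0)=1, p(<0)=0).
DP table for k = 0..56: p(0)=1, p(1)=1, p(2)=2, p(3)=3, p(4)=5, p(5)=7, p(6)=11, p(7)=15, p(8)=22, p(9)=30, p(10)=42, p(11)=56, p(12)=77, p(13)=101, p(14)=135, p(15)=176, p(16)=231, p(17)=297, p(18)=385, p(19)=490, p(20)=627, p(21)=792, p(22)=1002, p(23)=1255, p(24)=1575, p(25)=1958, p(26)=2436, p(27)=3010, p(28)=3718, p(29)=4565, p(30)=5604, p(31)=6842, p(32)=8349, p(33)=10143, p(34)=12310, p(35)=14883, p(36)=17977, p(37)=21637, p(38)=26015, p(39)=31185, p(40)=37338, p(41)=44583, p(42)=53174, p(43)=63261, p(44)=75175, p(45)=89134, p(46)=105558, p(47)=124754, p(48)=147273, p(49)=173525, p(50)=204226, p(51)=239943, p(52)=281589, p(53)=329931, p(54)=386155, p(55)=451276, p(56)=526823.
Final step: p(57) = p(56) + p(55) - p(52) - p(50) + p(45) + p(42) - p(35) - p(31) + p(22) + p(17) - p(6) - p(0)
= 526823 + 451276 - 281589 - 204226 + 89134 + 53174 - 14883 - 6842 + 1002 + 297 - 11 - 1
= 614154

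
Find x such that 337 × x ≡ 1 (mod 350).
323

gcd(337, 350) = 1, so the inverse exists.
Extended Euclidean algorithm on (350, 337):
350 = 1 × 337 + 13  ⟹  13 = (1)·350 + (-1)·337
337 = 25 × 13 + 12  ⟹  12 = (-25)·350 + (26)·337
13 = 1 × 12 + 1  ⟹  1 = (26)·350 + (-27)·337
So (-27)·337 ≡ 1 (mod 350), i.e. 337^(-1) ≡ -27 ≡ 323 (mod 350).
Check: 337 × 323 = 108851 ≡ 1 (mod 350)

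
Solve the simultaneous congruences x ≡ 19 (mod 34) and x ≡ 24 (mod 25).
699

Using Chinese Remainder Theorem:
M = 34 × 25 = 850
M1 = 25, M2 = 34
y1 = 25^(-1) mod 34 = 15
y2 = 34^(-1) mod 25 = 14
x = (19×25×15 + 24×34×14) mod 850 = 699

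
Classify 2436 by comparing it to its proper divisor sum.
abundant

Proper divisors of 2436: sum = 1 + 2 + 3 + 4 + 6 + 7 + 12 + 14 + ... + 406 + 609 + 812 + 1218 (23 divisors) = 4284
Since 4284 > 2436, 2436 is abundant.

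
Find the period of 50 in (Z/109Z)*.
108

109 is prime, so ord(50) divides φ(109) = 108.
Divisors of 108: 1, 2, 3, 4, 6, 9, 12, 18, 27, 36, 54, 108.
Repeated squaring: 50^1 ≡ 50, 50^2 ≡ 102, 50^4 ≡ 49, 50^8 ≡ 3, 50^16 ≡ 9, 50^32 ≡ 81, 50^64 ≡ 21 (mod 109).
Test 50^d mod 109 for each divisor d in increasing order:
50^1 ≡ 50
50^2 ≡ 102
50^3 = 50^2·50^1 ≡ 86
50^4 ≡ 49
50^6 = 50^4·50^2 ≡ 93
50^9 = 50^8·50^1 ≡ 41
50^12 = 50^8·50^4 ≡ 38
50^18 = 50^16·50^2 ≡ 46
50^27 = 50^16·50^8·50^2·50^1 ≡ 33
50^36 = 50^32·50^4 ≡ 45
50^54 = 50^32·50^16·50^4·50^2 ≡ 108
50^108 = 50^64·50^32·50^8·50^4 ≡ 1  ← first divisor giving 1
The order is 108.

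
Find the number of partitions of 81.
18004327

p(n) counts ways to write n as a sum of positive integers (order ignored).
Euler's pentagonal recurrence: p(k) = p(k-1) + p(k-2) - p(k-5) - p(k-7) + p(k-12) + p(k-15) - ... (offsets j(3j∓1)/2, signs ++--, p(0)=1, p(<0)=0).
DP table for k = 0..80: p(0)=1, p(1)=1, p(2)=2, p(3)=3, p(4)=5, p(5)=7, p(6)=11, p(7)=15, p(8)=22, p(9)=30, p(10)=42, p(11)=56, p(12)=77, p(13)=101, p(14)=135, p(15)=176, p(16)=231, p(17)=297, p(18)=385, p(19)=490, p(20)=627, p(21)=792, p(22)=1002, p(23)=1255, p(24)=1575, p(25)=1958, p(26)=2436, p(27)=3010, p(28)=3718, p(29)=4565, p(30)=5604, p(31)=6842, p(32)=8349, p(33)=10143, p(34)=12310, p(35)=14883, p(36)=17977, p(37)=21637, p(38)=26015, p(39)=31185, p(40)=37338, p(41)=44583, p(42)=53174, p(43)=63261, p(44)=75175, p(45)=89134, p(46)=105558, p(47)=124754, p(48)=147273, p(49)=173525, p(50)=204226, p(51)=239943, p(52)=281589, p(53)=329931, p(54)=386155, p(55)=451276, p(56)=526823, p(57)=614154, p(58)=715220, p(59)=831820, p(60)=966467, p(61)=1121505, p(62)=1300156, p(63)=1505499, p(64)=1741630, p(65)=2012558, p(66)=2323520, p(67)=2679689, p(68)=3087735, p(69)=3554345, p(70)=4087968, p(71)=4697205, p(72)=5392783, p(73)=6185689, p(74)=7089500, p(75)=8118264, p(76)=9289091, p(77)=10619863, p(78)=12132164, p(79)=13848650, p(80)=15796476.
Final step: p(81) = p(80) + p(79) - p(76) - p(74) + p(69) + p(66) - p(59) - p(55) + p(46) + p(41) - p(30) - p(24) + p(11) + p(4)
= 15796476 + 13848650 - 9289091 - 7089500 + 3554345 + 2323520 - 831820 - 451276 + 105558 + 44583 - 5604 - 1575 + 56 + 5
= 18004327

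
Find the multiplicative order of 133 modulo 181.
6

181 is prime, so ord(133) divides φ(181) = 180.
Divisors of 180: 1, 2, 3, 4, 5, 6, 9, 10, 12, 15, 18, 20, 30, 36, 45, 60, 90, 180.
Repeated squaring: 133^1 ≡ 133, 133^2 ≡ 132, 133^4 ≡ 48, 133^8 ≡ 132, 133^16 ≡ 48, 133^32 ≡ 132, 133^64 ≡ 48, 133^128 ≡ 132 (mod 181).
Test 133^d mod 181 for each divisor d in increasing order:
133^1 ≡ 133
133^2 ≡ 132
133^3 = 133^2·133^1 ≡ 180
133^4 ≡ 48
133^5 = 133^4·133^1 ≡ 49
133^6 = 133^4·133^2 ≡ 1  ← first divisor giving 1
The order is 6.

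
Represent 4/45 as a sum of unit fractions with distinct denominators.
1/12 + 1/180

Greedy algorithm:
4/45: ceiling(45/4) = 12, use 1/12
1/180: ceiling(180/1) = 180, use 1/180
Result: 4/45 = 1/12 + 1/180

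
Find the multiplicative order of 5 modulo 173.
172

173 is prime, so ord(5) divides φ(173) = 172.
Divisors of 172: 1, 2, 4, 43, 86, 172.
Repeated squaring: 5^1 ≡ 5, 5^2 ≡ 25, 5^4 ≡ 106, 5^8 ≡ 164, 5^16 ≡ 81, 5^32 ≡ 160, 5^64 ≡ 169, 5^128 ≡ 16 (mod 173).
Test 5^d mod 173 for each divisor d in increasing order:
5^1 ≡ 5
5^2 ≡ 25
5^4 ≡ 106
5^43 = 5^32·5^8·5^2·5^1 ≡ 93
5^86 = 5^64·5^16·5^4·5^2 ≡ 172
5^172 = 5^128·5^32·5^8·5^4 ≡ 1  ← first divisor giving 1
The order is 172.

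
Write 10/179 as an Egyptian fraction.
1/18 + 1/3222

Greedy algorithm:
10/179: ceiling(179/10) = 18, use 1/18
1/3222: ceiling(3222/1) = 3222, use 1/3222
Result: 10/179 = 1/18 + 1/3222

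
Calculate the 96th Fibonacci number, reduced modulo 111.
105

Matrix identity: Q^n = [[F_(n+1), F_n], [F_n, F_(n-1)]] with Q = [[1,1],[1,0]].
n = 96 = 1100000₂. Square-and-multiply, entries mod 111:
Q^1 = [[1,1],[1,0]]
Q^3 = (Q^1)²·Q = [[3,2],[2,1]]
Q^6 = (Q^3)² = [[13,8],[8,5]]
Q^12 = (Q^6)² = [[11,33],[33,89]]
Q^24 = (Q^12)² = [[100,81],[81,19]]
Q^48 = (Q^24)² = [[22,93],[93,40]]
Q^96 = (Q^48)² = [[31,105],[105,37]]
F_96 mod 111 = Q^96[0][1] = 105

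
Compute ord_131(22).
130

131 is prime, so ord(22) divides φ(131) = 130.
Divisors of 130: 1, 2, 5, 10, 13, 26, 65, 130.
Repeated squaring: 22^1 ≡ 22, 22^2 ≡ 91, 22^4 ≡ 28, 22^8 ≡ 129, 22^16 ≡ 4, 22^32 ≡ 16, 22^64 ≡ 125, 22^128 ≡ 36 (mod 131).
Test 22^d mod 131 for each divisor d in increasing order:
22^1 ≡ 22
22^2 ≡ 91
22^5 = 22^4·22^1 ≡ 92
22^10 = 22^8·22^2 ≡ 80
22^13 = 22^8·22^4·22^1 ≡ 78
22^26 = 22^16·22^8·22^2 ≡ 58
22^65 = 22^64·22^1 ≡ 130
22^130 = 22^128·22^2 ≡ 1  ← first divisor giving 1
The order is 130.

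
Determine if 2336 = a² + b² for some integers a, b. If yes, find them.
20² + 44² (a=20, b=44)

Factorization: 2336 = 2^5 × 73
By Fermat: n is sum of two squares iff every prime p ≡ 3 (mod 4) appears to even power.
All primes ≡ 3 (mod 4) appear to even power.
Search a = 0, 1, 2, … for 2336 - a² a perfect square: first hit at a = 20: 2336 - 400 = 1936 = 44².
2336 = 20² + 44² = 400 + 1936 ✓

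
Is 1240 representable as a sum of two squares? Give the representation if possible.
Not possible

Factorization: 1240 = 2^3 × 5 × 31
By Fermat: n is sum of two squares iff every prime p ≡ 3 (mod 4) appears to even power.
Prime(s) ≡ 3 (mod 4) with odd exponent: [(31, 1)]
Therefore 1240 cannot be expressed as a² + b².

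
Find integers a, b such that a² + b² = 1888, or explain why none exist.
Not possible

Factorization: 1888 = 2^5 × 59
By Fermat: n is sum of two squares iff every prime p ≡ 3 (mod 4) appears to even power.
Prime(s) ≡ 3 (mod 4) with odd exponent: [(59, 1)]
Therefore 1888 cannot be expressed as a² + b².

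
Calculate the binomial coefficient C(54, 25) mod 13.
0

Using Lucas' theorem:
Write n=54 and k=25 in base 13:
n in base 13: [4, 2]
k in base 13: [1, 12]
C(54,25) mod 13 = ∏ C(n_i, k_i) mod 13
Digit binomials (mod 13): C(4,1) = 4; C(2,12) = 0 (k_i > n_i)
Product: 4 × 0 = 0 ≡ 0 (mod 13)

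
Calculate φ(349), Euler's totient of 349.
348

349 = 349
φ(n) = n × ∏(1 - 1/p) for each prime p dividing n
φ(349) = 349 × (1 - 1/349) = 348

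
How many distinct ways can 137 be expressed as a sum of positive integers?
11097645016

p(n) counts ways to write n as a sum of positive integers (order ignored).
Euler's pentagonal recurrence: p(k) = p(k-1) + p(k-2) - p(k-5) - p(k-7) + p(k-12) + p(k-15) - ... (offsets j(3j∓1)/2, signs ++--, p(0)=1, p(<0)=0).
DP table for k = 0..136: p(0)=1, p(1)=1, p(2)=2, p(3)=3, p(4)=5, p(5)=7, p(6)=11, p(7)=15, p(8)=22, p(9)=30, p(10)=42, p(11)=56, p(12)=77, p(13)=101, p(14)=135, p(15)=176, p(16)=231, p(17)=297, p(18)=385, p(19)=490, p(20)=627, p(21)=792, p(22)=1002, p(23)=1255, p(24)=1575, p(25)=1958, p(26)=2436, p(27)=3010, p(28)=3718, p(29)=4565, p(30)=5604, p(31)=6842, p(32)=8349, p(33)=10143, p(34)=12310, p(35)=14883, p(36)=17977, p(37)=21637, p(38)=26015, p(39)=31185, p(40)=37338, p(41)=44583, p(42)=53174, p(43)=63261, p(44)=75175, p(45)=89134, p(46)=105558, p(47)=124754, p(48)=147273, p(49)=173525, p(50)=204226, p(51)=239943, p(52)=281589, p(53)=329931, p(54)=386155, p(55)=451276, p(56)=526823, p(57)=614154, p(58)=715220, p(59)=831820, p(60)=966467, p(61)=1121505, p(62)=1300156, p(63)=1505499, p(64)=1741630, p(65)=2012558, p(66)=2323520, p(67)=2679689, p(68)=3087735, p(69)=3554345, p(70)=4087968, p(71)=4697205, p(72)=5392783, p(73)=6185689, p(74)=7089500, p(75)=8118264, p(76)=9289091, p(77)=10619863, p(78)=12132164, p(79)=13848650, p(80)=15796476, p(81)=18004327, p(82)=20506255, p(83)=23338469, p(84)=26543660, p(85)=30167357, p(86)=34262962, p(87)=38887673, p(88)=44108109, p(89)=49995925, p(90)=56634173, p(91)=64112359, p(92)=72533807, p(93)=82010177, p(94)=92669720, p(95)=104651419, p(96)=118114304, p(97)=133230930, p(98)=150198136, p(99)=169229875, p(100)=190569292, p(101)=214481126, p(102)=241265379, p(103)=271248950, p(104)=304801365, p(105)=342325709, p(106)=384276336, p(107)=431149389, p(108)=483502844, p(109)=541946240, p(110)=607163746, p(111)=679903203, p(112)=761002156, p(113)=851376628, p(114)=952050665, p(115)=1064144451, p(116)=1188908248, p(117)=1327710076, p(118)=1482074143, p(119)=1653668665, p(120)=1844349560, p(121)=2056148051, p(122)=2291320912, p(123)=2552338241, p(124)=2841940500, p(125)=3163127352, p(126)=3519222692, p(127)=3913864295, p(128)=4351078600, p(129)=4835271870, p(130)=5371315400, p(131)=5964539504, p(132)=6620830889, p(133)=7346629512, p(134)=8149040695, p(135)=9035836076, p(136)=10015581680.
Final step: p(137) = p(136) + p(135) - p(132) - p(130) + p(125) + p(122) - p(115) - p(111) + p(102) + p(97) - p(86) - p(80) + p(67) + p(60) - p(45) - p(37) + p(20) + p(11)
= 10015581680 + 9035836076 - 6620830889 - 5371315400 + 3163127352 + 2291320912 - 1064144451 - 679903203 + 241265379 + 133230930 - 34262962 - 15796476 + 2679689 + 966467 - 89134 - 21637 + 627 + 56
= 11097645016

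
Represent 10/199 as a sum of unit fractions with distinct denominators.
1/20 + 1/3980

Greedy algorithm:
10/199: ceiling(199/10) = 20, use 1/20
1/3980: ceiling(3980/1) = 3980, use 1/3980
Result: 10/199 = 1/20 + 1/3980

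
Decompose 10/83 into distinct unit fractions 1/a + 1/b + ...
1/9 + 1/107 + 1/39965 + 1/3194362485

Greedy algorithm:
10/83: ceiling(83/10) = 9, use 1/9
7/747: ceiling(747/7) = 107, use 1/107
2/79929: ceiling(79929/2) = 39965, use 1/39965
1/3194362485: ceiling(3194362485/1) = 3194362485, use 1/3194362485
Result: 10/83 = 1/9 + 1/107 + 1/39965 + 1/3194362485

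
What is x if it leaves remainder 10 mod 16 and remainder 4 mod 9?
58

Using Chinese Remainder Theorem:
M = 16 × 9 = 144
M1 = 9, M2 = 16
y1 = 9^(-1) mod 16 = 9
y2 = 16^(-1) mod 9 = 4
x = (10×9×9 + 4×16×4) mod 144 = 58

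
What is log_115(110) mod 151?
138

Baby-step giant-step with step n = ⌈√151⌉ = 13.
Baby steps 115^j mod 151 (j:value) for j=0..12: 0:1, 1:115, 2:88, 3:3, 4:43, 5:113, 6:9, 7:129, 8:37, 9:27, 10:85, 11:111, 12:81.
Giant-step multiplier: 115^(-13) ≡ 115^(150-13) = 115^137 ≡ 106 (mod 151).
Giant steps γ_i = 110·106^i mod 151: γ_0=110, γ_1=33, γ_2=25, γ_3=83, γ_4=40, γ_5=12, γ_6=64, γ_7=140, γ_8=42, γ_9=73, γ_10=37 (in table at j=8).
x = i·n + j = 10·13 + 8 = 138.
Check: 115^138 ≡ 110 (mod 151).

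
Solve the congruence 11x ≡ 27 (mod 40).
x ≡ 17 (mod 40)

gcd(11, 40) = 1, which divides 27, so solutions exist.
Find 11^(-1) mod 40 by the extended Euclidean algorithm:
40 = 3 × 11 + 7  ⟹  7 = (1)·40 + (-3)·11
11 = 1 × 7 + 4  ⟹  4 = (-1)·40 + (4)·11
7 = 1 × 4 + 3  ⟹  3 = (2)·40 + (-7)·11
4 = 1 × 3 + 1  ⟹  1 = (-3)·40 + (11)·11
So (11)·11 ≡ 1 (mod 40), i.e. 11^(-1) ≡ 11 (mod 40).
x ≡ 11 × 27 = 297 ≡ 17 (mod 40).
Check: 11 × 17 = 187 ≡ 27 (mod 40).
Unique solution: x ≡ 17 (mod 40)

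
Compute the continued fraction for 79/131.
[0; 1, 1, 1, 1, 12, 2]

Euclidean algorithm steps:
79 = 0 × 131 + 79
131 = 1 × 79 + 52
79 = 1 × 52 + 27
52 = 1 × 27 + 25
27 = 1 × 25 + 2
25 = 12 × 2 + 1
2 = 2 × 1 + 0
Continued fraction: [0; 1, 1, 1, 1, 12, 2]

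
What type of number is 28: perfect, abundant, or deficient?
perfect

Proper divisors of 28: sum = 1 + 2 + 4 + 7 + 14 = 28
Since 28 = 28, 28 is perfect.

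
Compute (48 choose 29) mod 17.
12

Using Lucas' theorem:
Write n=48 and k=29 in base 17:
n in base 17: [2, 14]
k in base 17: [1, 12]
C(48,29) mod 17 = ∏ C(n_i, k_i) mod 17
Digit binomials (mod 17): C(2,1) = 2; C(14,12) = 91 ≡ 6
Product: 2 × 6 = 12 ≡ 12 (mod 17)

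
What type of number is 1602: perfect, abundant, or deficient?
abundant

Proper divisors of 1602: sum = 1 + 2 + 3 + 6 + 9 + 18 + 89 + 178 + 267 + 534 + 801 = 1908
Since 1908 > 1602, 1602 is abundant.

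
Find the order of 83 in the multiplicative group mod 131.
130

131 is prime, so ord(83) divides φ(131) = 130.
Divisors of 130: 1, 2, 5, 10, 13, 26, 65, 130.
Repeated squaring: 83^1 ≡ 83, 83^2 ≡ 77, 83^4 ≡ 34, 83^8 ≡ 108, 83^16 ≡ 5, 83^32 ≡ 25, 83^64 ≡ 101, 83^128 ≡ 114 (mod 131).
Test 83^d mod 131 for each divisor d in increasing order:
83^1 ≡ 83
83^2 ≡ 77
83^5 = 83^4·83^1 ≡ 71
83^10 = 83^8·83^2 ≡ 63
83^13 = 83^8·83^4·83^1 ≡ 70
83^26 = 83^16·83^8·83^2 ≡ 53
83^65 = 83^64·83^1 ≡ 130
83^130 = 83^128·83^2 ≡ 1  ← first divisor giving 1
The order is 130.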